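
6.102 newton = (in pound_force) 1.372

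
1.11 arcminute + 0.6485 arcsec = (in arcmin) 1.121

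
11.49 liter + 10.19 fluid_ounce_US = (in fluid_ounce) 398.7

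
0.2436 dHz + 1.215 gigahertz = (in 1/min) 7.29e+10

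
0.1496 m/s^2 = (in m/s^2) 0.1496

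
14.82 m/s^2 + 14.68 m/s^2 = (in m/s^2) 29.5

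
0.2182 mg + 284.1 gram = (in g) 284.1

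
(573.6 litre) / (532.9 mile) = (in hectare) 6.688e-11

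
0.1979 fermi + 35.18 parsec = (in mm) 1.086e+21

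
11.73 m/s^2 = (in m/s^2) 11.73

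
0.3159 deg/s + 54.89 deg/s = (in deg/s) 55.21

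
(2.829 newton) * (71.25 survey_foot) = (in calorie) 14.68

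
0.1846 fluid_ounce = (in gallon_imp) 0.001201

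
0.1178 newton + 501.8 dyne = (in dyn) 1.228e+04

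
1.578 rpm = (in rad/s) 0.1652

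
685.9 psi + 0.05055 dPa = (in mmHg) 3.547e+04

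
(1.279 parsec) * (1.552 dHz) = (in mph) 1.37e+16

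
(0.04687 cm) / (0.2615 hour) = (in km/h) 1.792e-06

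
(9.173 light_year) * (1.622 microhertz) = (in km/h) 5.067e+11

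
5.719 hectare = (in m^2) 5.719e+04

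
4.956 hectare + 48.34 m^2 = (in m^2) 4.961e+04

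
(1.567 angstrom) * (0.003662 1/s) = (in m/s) 5.738e-13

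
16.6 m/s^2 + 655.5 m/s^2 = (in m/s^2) 672.1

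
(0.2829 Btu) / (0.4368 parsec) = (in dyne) 2.214e-09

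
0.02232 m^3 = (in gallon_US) 5.896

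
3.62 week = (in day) 25.34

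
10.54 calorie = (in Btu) 0.0418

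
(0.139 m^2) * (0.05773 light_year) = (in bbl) 4.775e+14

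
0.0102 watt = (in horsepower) 1.368e-05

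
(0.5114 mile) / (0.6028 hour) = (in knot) 0.7372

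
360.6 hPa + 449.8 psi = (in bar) 31.37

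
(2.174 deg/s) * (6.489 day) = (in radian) 2.127e+04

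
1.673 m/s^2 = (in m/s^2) 1.673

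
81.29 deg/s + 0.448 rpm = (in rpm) 14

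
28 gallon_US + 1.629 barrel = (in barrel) 2.296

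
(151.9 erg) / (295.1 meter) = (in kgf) 5.249e-09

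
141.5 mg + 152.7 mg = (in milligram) 294.2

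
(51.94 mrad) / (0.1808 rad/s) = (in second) 0.2873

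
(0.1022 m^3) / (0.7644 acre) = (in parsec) 1.071e-21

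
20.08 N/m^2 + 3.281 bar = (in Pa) 3.281e+05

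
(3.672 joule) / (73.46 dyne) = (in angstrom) 4.999e+13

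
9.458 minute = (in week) 0.0009383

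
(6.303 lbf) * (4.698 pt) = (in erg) 4.647e+05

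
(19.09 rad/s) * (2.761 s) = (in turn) 8.389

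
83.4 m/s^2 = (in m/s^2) 83.4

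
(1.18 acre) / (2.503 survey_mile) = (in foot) 3.889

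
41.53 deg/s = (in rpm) 6.922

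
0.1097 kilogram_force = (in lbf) 0.2418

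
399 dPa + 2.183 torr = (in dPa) 3309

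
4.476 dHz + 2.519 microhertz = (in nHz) 4.476e+08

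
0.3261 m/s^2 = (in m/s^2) 0.3261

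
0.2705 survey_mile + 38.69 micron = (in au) 2.91e-09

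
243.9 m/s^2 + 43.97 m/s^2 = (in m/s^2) 287.9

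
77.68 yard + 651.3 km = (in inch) 2.564e+07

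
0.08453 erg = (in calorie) 2.02e-09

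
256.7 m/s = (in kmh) 924.1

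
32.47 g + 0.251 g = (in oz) 1.154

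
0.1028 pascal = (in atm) 1.015e-06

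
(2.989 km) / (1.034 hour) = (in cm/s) 80.3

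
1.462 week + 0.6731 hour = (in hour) 246.3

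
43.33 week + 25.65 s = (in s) 2.621e+07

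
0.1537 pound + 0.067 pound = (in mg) 1.001e+05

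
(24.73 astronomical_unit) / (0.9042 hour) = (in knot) 2.209e+09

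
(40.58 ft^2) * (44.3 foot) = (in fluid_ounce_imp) 1.792e+06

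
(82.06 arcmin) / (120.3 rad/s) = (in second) 0.0001984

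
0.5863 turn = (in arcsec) 7.598e+05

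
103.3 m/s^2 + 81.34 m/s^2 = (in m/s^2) 184.6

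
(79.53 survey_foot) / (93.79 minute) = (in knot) 0.008373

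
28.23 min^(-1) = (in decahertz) 0.04705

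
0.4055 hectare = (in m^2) 4055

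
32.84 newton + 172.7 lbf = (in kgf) 81.68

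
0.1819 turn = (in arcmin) 3929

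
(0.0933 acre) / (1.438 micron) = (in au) 0.001755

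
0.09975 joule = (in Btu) 9.454e-05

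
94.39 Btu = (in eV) 6.216e+23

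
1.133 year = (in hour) 9925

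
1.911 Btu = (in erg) 2.016e+10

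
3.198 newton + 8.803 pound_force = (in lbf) 9.522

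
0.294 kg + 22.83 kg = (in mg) 2.312e+07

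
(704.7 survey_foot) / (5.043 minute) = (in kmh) 2.556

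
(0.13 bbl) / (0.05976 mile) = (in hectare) 2.149e-08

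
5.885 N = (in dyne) 5.885e+05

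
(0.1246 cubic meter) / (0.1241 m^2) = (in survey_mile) 0.0006239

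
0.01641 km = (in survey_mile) 0.0102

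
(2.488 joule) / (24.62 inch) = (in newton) 3.979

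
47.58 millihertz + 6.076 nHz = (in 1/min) 2.855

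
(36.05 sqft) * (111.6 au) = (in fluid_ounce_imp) 1.968e+18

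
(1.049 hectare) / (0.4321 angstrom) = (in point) 6.882e+17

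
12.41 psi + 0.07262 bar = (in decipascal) 9.283e+05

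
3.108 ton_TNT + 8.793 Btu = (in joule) 1.3e+10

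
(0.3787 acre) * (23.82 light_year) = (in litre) 3.454e+23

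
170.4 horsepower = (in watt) 1.271e+05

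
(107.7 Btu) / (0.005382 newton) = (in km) 2.111e+04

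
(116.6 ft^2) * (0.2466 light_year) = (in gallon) 6.676e+18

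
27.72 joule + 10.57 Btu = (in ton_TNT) 2.672e-06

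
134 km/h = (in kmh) 134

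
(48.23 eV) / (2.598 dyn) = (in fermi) 297.4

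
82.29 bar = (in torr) 6.172e+04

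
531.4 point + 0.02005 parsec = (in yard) 6.766e+14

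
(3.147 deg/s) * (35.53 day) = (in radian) 1.686e+05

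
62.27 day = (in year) 0.1706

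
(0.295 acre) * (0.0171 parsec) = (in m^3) 6.299e+17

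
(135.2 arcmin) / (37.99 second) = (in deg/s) 0.05931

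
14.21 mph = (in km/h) 22.87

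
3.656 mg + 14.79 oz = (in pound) 0.9244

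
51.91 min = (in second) 3115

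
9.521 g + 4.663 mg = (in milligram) 9526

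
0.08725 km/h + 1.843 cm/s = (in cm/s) 4.267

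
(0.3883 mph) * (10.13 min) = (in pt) 2.991e+05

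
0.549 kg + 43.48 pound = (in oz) 715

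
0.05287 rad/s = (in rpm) 0.5049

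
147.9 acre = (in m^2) 5.985e+05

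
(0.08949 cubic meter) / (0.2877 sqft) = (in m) 3.348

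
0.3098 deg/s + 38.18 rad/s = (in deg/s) 2188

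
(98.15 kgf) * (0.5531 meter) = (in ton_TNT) 1.272e-07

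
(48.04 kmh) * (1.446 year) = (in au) 0.004068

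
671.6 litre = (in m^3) 0.6716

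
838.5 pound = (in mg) 3.803e+08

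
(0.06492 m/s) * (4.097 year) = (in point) 2.378e+10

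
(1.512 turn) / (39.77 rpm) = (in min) 0.03802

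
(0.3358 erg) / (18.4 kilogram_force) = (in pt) 5.275e-07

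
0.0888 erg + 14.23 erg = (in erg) 14.32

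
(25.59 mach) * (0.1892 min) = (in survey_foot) 3.245e+05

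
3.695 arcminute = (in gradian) 0.06843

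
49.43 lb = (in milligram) 2.242e+07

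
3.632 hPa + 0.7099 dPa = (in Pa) 363.3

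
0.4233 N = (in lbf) 0.09516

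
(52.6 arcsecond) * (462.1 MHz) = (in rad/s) 1.178e+05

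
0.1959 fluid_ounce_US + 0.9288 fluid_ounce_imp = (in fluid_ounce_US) 1.088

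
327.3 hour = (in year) 0.03736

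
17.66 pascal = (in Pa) 17.66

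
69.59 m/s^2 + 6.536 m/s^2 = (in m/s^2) 76.13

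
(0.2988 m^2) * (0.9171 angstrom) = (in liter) 2.74e-08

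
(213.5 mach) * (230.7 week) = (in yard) 1.109e+13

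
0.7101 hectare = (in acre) 1.755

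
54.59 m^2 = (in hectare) 0.005459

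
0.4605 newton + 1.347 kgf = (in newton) 13.67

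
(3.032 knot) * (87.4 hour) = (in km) 490.8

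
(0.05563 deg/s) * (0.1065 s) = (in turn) 1.646e-05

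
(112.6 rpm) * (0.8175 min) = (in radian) 578.4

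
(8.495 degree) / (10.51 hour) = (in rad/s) 3.919e-06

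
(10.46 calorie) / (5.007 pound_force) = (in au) 1.314e-11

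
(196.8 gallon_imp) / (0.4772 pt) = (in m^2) 5314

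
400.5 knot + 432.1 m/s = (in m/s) 638.1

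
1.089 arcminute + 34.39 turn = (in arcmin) 7.428e+05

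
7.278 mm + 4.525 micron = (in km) 7.283e-06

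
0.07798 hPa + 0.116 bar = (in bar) 0.1161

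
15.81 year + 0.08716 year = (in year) 15.9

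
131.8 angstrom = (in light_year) 1.393e-24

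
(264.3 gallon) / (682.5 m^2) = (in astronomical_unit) 9.799e-15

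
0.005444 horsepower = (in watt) 4.06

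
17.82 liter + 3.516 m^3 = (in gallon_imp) 777.3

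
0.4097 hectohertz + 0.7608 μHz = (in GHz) 4.097e-08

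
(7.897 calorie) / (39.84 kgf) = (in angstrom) 8.457e+08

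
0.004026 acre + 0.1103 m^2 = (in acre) 0.004053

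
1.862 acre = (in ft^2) 8.111e+04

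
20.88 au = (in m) 3.124e+12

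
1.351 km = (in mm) 1.351e+06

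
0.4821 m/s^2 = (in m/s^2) 0.4821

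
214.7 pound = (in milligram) 9.739e+07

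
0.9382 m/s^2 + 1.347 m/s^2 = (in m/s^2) 2.285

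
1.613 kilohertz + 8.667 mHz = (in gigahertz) 1.613e-06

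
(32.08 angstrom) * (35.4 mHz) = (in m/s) 1.136e-10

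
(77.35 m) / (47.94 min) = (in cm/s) 2.689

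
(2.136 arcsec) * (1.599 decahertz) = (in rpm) 0.001581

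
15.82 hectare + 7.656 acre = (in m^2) 1.892e+05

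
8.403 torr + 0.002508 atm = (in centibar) 1.374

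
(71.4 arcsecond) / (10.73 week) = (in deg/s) 3.056e-09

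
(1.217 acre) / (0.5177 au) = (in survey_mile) 3.951e-11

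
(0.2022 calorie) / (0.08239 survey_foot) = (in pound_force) 7.573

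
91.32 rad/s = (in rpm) 872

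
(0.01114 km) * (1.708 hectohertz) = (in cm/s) 1.903e+05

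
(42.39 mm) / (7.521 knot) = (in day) 1.268e-07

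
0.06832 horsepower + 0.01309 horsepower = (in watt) 60.71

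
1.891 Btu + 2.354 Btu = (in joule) 4479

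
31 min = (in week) 0.003075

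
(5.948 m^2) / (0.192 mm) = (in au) 2.071e-07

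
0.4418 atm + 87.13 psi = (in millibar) 6455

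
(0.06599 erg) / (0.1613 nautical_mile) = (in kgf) 2.253e-12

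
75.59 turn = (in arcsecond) 9.796e+07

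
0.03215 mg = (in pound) 7.088e-08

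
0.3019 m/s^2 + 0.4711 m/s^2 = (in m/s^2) 0.773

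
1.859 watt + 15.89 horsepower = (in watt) 1.185e+04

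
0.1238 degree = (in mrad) 2.161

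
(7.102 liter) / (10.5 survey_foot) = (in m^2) 0.002219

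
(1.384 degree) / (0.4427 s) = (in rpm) 0.521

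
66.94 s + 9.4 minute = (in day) 0.007303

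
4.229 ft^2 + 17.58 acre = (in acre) 17.58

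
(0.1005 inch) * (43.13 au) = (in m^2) 1.647e+10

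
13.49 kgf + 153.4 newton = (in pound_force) 64.23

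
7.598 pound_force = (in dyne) 3.38e+06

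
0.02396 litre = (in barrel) 0.0001507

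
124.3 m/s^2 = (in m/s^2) 124.3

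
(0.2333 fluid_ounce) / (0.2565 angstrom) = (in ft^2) 2.895e+06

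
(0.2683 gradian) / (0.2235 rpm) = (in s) 0.1801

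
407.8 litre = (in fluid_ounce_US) 1.379e+04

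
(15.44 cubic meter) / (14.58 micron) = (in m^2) 1.059e+06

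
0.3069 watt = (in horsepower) 0.0004116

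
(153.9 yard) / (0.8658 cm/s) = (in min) 270.9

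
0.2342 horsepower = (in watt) 174.6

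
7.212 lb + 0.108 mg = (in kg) 3.271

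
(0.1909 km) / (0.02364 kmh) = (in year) 0.0009218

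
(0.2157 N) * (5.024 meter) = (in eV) 6.764e+18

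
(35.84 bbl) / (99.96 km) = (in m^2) 5.7e-05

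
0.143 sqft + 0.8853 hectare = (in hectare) 0.8853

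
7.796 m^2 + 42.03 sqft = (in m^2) 11.7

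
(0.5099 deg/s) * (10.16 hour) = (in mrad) 3.255e+05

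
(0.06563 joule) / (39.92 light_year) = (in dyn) 1.738e-14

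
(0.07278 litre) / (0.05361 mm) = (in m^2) 1.358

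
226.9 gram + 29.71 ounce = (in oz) 37.71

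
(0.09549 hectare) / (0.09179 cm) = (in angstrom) 1.04e+16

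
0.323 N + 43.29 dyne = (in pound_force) 0.07271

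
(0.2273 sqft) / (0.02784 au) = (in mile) 3.151e-15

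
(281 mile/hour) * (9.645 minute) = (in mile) 45.17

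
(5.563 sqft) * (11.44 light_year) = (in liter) 5.594e+19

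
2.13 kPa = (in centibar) 2.13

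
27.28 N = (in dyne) 2.728e+06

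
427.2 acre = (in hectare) 172.9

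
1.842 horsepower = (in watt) 1374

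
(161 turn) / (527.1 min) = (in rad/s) 0.03199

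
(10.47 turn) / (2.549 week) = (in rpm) 0.0004075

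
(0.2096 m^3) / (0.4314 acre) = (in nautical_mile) 6.483e-08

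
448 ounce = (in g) 1.27e+04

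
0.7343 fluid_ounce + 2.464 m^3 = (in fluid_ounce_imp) 8.672e+04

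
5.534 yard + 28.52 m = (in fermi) 3.358e+16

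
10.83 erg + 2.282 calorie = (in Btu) 0.00905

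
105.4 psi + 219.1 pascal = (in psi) 105.4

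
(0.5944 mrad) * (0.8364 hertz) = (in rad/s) 0.0004972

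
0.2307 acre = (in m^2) 933.6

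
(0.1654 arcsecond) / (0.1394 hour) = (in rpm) 1.526e-08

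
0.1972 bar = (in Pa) 1.972e+04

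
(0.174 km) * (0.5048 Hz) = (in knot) 170.7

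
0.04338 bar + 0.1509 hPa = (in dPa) 4.353e+04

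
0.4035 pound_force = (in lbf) 0.4035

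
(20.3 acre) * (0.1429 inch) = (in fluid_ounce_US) 1.008e+07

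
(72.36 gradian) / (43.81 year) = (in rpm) 7.856e-09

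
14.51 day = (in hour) 348.2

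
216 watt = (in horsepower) 0.2897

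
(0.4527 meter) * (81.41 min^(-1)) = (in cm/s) 61.42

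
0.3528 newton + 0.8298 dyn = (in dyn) 3.528e+04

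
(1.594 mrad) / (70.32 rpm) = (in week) 3.579e-10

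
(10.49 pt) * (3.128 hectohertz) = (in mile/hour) 2.589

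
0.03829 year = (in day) 13.98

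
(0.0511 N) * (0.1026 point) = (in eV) 1.154e+13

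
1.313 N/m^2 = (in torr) 0.009848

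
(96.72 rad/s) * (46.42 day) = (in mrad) 3.879e+11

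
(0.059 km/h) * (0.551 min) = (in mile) 0.0003367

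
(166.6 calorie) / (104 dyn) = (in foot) 2.199e+06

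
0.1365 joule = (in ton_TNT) 3.262e-11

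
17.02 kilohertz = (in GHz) 1.702e-05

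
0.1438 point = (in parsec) 1.644e-21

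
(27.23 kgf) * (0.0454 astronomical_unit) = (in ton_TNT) 433.5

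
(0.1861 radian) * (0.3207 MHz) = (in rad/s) 5.968e+04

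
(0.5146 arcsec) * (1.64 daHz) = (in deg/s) 0.002344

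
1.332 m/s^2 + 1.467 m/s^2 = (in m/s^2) 2.799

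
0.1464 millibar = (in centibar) 0.01464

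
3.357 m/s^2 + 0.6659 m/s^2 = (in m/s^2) 4.023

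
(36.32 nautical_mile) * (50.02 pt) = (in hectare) 0.1187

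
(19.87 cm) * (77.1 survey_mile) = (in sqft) 2.654e+05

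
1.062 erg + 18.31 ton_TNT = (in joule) 7.661e+10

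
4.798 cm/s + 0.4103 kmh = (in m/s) 0.162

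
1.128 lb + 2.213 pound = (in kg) 1.515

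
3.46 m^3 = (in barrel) 21.76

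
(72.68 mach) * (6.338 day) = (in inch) 5.335e+11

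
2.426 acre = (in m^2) 9818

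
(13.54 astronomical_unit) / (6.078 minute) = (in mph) 1.242e+10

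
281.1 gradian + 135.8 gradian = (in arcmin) 2.251e+04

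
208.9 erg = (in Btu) 1.98e-08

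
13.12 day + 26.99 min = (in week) 1.877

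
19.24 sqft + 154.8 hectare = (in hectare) 154.8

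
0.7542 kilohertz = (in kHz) 0.7542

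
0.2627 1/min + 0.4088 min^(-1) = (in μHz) 1.119e+04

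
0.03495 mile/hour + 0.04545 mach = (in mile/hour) 34.65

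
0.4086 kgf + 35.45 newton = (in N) 39.46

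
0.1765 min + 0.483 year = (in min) 2.539e+05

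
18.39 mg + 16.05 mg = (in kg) 3.444e-05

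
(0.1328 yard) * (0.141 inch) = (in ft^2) 0.004681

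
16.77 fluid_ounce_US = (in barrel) 0.003119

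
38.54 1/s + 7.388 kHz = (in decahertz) 742.7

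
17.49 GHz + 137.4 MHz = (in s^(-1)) 1.763e+10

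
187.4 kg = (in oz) 6610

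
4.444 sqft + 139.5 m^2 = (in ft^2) 1506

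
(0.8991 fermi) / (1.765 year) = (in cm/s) 1.615e-21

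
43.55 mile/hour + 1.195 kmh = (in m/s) 19.8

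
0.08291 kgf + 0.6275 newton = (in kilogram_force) 0.1469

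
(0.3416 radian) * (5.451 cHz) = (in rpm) 0.1778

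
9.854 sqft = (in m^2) 0.9155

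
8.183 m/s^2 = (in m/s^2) 8.183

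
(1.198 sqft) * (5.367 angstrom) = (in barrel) 3.757e-10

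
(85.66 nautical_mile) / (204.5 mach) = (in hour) 0.0006329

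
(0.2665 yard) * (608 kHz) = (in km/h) 5.334e+05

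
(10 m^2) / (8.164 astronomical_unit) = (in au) 5.473e-23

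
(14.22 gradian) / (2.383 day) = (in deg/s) 6.216e-05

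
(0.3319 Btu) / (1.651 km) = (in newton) 0.2121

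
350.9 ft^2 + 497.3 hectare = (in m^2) 4.973e+06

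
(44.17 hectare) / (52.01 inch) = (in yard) 3.657e+05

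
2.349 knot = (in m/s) 1.208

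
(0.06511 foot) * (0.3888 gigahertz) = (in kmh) 2.778e+07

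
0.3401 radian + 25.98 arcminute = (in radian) 0.3477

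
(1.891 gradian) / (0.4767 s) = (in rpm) 0.595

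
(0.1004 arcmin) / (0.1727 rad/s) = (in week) 2.796e-10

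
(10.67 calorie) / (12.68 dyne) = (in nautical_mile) 190.1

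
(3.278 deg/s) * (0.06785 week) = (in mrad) 2.348e+06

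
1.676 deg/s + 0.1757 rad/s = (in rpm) 1.957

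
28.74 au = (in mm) 4.299e+15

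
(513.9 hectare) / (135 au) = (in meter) 2.545e-07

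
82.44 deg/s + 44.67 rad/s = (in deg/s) 2642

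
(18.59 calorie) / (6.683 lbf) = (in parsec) 8.479e-17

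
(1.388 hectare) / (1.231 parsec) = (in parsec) 1.184e-29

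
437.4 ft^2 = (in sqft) 437.4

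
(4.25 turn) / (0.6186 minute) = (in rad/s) 0.7195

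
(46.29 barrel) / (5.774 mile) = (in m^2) 0.000792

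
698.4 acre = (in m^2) 2.826e+06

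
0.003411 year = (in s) 1.076e+05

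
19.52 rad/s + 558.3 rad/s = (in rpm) 5518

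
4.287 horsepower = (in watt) 3197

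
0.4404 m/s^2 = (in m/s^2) 0.4404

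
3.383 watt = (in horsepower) 0.004537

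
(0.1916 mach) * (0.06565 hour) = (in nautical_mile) 8.325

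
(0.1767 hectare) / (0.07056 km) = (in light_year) 2.647e-15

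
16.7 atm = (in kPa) 1692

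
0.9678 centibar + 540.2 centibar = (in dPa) 5.412e+06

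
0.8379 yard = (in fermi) 7.662e+14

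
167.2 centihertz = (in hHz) 0.01672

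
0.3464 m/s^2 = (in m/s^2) 0.3464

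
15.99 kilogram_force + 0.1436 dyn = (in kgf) 15.99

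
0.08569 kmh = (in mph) 0.05325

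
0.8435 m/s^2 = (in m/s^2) 0.8435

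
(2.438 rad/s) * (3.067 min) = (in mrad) 4.486e+05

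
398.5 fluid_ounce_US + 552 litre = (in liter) 563.8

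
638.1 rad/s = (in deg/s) 3.656e+04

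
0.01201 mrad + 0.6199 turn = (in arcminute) 1.339e+04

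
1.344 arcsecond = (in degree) 0.0003733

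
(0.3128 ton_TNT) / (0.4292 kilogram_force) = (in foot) 1.02e+09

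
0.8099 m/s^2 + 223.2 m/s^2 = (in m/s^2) 224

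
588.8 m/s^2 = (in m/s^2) 588.8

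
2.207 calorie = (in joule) 9.234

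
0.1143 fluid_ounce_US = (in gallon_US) 0.000893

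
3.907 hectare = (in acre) 9.654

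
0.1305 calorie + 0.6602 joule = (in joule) 1.206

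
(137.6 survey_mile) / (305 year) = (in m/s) 2.302e-05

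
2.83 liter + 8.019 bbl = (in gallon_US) 337.5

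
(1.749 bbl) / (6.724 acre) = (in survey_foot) 3.353e-05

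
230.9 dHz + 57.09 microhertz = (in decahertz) 2.309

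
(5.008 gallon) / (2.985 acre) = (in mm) 0.001569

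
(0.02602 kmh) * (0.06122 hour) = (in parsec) 5.162e-17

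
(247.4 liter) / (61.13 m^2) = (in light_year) 4.278e-19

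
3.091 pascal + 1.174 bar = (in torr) 880.6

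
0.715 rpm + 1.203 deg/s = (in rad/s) 0.09587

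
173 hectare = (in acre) 427.5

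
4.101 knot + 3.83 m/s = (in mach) 0.01744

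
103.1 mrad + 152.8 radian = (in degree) 8761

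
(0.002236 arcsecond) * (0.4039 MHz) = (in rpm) 0.04181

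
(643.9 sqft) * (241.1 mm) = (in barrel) 90.72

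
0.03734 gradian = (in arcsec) 121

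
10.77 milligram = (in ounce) 0.0003799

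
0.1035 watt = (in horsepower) 0.0001388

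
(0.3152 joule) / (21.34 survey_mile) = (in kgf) 9.359e-07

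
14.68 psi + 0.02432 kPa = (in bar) 1.012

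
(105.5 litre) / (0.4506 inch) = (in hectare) 0.0009218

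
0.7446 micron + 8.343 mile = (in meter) 1.343e+04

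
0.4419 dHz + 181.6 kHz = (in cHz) 1.816e+07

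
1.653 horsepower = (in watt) 1233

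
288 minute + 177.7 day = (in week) 25.41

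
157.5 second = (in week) 0.0002604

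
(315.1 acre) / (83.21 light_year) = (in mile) 1.007e-15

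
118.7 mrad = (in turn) 0.01889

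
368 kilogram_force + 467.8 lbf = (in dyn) 5.69e+08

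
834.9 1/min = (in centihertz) 1391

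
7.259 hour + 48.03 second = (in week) 0.04329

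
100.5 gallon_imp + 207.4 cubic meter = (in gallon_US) 5.491e+04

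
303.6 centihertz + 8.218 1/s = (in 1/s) 11.25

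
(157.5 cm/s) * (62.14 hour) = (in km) 352.3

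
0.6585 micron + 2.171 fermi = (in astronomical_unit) 4.402e-18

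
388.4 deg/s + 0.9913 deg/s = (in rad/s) 6.796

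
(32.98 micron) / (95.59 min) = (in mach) 1.689e-11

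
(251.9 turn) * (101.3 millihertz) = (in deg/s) 9186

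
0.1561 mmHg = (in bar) 0.0002081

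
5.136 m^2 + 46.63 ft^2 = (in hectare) 0.0009468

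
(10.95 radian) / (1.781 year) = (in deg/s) 1.117e-05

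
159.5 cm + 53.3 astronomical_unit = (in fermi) 7.974e+27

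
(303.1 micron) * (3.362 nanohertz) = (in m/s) 1.019e-12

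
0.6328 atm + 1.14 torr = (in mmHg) 482.1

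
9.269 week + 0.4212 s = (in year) 0.1778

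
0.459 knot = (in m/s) 0.2361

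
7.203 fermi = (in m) 7.203e-15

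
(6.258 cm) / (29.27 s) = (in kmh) 0.007697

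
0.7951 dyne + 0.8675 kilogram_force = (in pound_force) 1.913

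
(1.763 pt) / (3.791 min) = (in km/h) 9.844e-06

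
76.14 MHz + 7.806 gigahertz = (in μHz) 7.882e+15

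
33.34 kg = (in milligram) 3.334e+07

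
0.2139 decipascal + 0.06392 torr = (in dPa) 85.43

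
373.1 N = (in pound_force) 83.88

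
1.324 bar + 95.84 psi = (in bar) 7.932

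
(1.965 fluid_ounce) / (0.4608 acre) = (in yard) 3.408e-08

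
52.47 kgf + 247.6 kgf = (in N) 2943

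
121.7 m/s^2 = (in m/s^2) 121.7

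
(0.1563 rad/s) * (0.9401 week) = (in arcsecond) 1.833e+10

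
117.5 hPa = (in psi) 1.704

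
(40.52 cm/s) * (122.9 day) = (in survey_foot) 1.412e+07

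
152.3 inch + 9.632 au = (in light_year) 0.0001523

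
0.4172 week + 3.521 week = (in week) 3.938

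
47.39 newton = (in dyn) 4.739e+06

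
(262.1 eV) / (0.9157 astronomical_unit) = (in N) 3.065e-28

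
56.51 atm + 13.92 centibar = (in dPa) 5.74e+07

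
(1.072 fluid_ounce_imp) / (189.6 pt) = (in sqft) 0.004902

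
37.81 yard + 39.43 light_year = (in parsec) 12.09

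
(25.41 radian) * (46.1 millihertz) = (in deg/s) 67.12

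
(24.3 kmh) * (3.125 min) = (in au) 8.46e-09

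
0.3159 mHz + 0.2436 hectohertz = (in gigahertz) 2.436e-08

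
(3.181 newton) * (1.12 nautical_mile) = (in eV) 4.118e+22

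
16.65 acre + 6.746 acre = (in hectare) 9.468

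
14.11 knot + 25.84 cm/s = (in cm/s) 751.7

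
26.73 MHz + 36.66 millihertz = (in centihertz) 2.673e+09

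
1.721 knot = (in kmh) 3.187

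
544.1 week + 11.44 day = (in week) 545.7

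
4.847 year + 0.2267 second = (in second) 1.529e+08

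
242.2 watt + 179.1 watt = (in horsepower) 0.565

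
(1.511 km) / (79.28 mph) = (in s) 42.63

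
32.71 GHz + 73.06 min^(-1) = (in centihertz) 3.271e+12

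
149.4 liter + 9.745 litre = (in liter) 159.1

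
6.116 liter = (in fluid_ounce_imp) 215.3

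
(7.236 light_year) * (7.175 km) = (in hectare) 4.912e+16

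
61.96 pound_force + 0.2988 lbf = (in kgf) 28.24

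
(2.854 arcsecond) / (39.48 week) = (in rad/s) 5.795e-13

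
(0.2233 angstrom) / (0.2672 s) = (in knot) 1.624e-10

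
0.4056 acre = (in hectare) 0.1641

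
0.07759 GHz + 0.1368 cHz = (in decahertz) 7.759e+06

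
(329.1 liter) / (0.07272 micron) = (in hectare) 452.6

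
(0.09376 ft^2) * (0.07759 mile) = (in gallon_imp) 239.3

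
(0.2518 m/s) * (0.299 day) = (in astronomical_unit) 4.348e-08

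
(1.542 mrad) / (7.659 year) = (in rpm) 6.096e-11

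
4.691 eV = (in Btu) 7.124e-22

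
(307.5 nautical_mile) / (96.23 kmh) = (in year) 0.0006756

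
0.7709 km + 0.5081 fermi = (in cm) 7.709e+04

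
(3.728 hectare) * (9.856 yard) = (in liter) 3.36e+08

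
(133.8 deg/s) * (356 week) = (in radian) 5.028e+08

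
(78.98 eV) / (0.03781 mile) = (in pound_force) 4.675e-20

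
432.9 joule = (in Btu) 0.4103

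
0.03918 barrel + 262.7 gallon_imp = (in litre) 1200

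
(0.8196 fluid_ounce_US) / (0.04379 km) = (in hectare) 5.535e-11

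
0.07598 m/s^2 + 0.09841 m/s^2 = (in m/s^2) 0.1744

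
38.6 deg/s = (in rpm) 6.433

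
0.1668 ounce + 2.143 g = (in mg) 6872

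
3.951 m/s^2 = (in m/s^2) 3.951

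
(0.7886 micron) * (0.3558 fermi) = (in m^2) 2.806e-22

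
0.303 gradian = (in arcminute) 16.36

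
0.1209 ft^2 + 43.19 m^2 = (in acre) 0.01068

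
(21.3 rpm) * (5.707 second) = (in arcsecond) 2.626e+06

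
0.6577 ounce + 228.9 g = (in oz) 8.732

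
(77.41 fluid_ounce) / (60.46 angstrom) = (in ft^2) 4.076e+06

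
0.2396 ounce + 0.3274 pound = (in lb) 0.3424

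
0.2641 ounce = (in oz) 0.2641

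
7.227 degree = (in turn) 0.02007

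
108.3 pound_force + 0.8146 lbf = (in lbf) 109.1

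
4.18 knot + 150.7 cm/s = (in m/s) 3.657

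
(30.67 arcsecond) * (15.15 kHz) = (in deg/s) 129.1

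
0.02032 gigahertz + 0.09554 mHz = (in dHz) 2.032e+08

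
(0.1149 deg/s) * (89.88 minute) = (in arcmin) 3.718e+04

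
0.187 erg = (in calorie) 4.469e-09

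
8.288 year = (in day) 3025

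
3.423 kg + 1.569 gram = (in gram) 3425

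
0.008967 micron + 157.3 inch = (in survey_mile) 0.002483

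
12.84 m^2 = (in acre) 0.003173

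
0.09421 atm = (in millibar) 95.46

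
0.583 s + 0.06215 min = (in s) 4.312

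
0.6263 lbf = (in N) 2.786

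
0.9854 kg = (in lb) 2.172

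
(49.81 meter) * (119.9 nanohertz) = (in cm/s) 0.0005972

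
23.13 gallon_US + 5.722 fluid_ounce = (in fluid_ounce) 2966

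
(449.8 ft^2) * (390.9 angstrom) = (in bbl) 1.027e-05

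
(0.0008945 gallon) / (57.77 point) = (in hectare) 1.661e-08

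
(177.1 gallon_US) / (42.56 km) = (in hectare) 1.575e-09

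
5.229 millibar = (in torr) 3.922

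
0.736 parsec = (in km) 2.271e+13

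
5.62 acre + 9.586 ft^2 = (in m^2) 2.274e+04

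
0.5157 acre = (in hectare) 0.2087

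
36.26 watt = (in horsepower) 0.04863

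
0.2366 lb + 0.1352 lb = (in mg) 1.686e+05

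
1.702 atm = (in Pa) 1.725e+05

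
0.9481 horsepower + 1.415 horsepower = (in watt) 1762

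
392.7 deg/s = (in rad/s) 6.854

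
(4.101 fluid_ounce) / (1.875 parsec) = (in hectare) 2.096e-25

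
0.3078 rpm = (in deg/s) 1.847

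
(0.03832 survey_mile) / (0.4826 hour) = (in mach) 0.0001042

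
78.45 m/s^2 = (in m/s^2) 78.45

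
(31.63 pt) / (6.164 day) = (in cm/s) 2.095e-06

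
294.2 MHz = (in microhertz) 2.942e+14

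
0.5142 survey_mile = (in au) 5.532e-09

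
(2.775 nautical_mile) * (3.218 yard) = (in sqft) 1.628e+05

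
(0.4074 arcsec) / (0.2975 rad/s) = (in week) 1.098e-11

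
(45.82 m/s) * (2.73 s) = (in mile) 0.07773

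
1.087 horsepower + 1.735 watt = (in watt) 812.3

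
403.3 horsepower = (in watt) 3.007e+05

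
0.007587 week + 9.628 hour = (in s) 3.925e+04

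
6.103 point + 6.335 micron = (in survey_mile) 1.342e-06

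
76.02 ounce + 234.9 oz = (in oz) 310.9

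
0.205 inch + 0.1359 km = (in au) 9.085e-10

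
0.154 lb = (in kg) 0.06985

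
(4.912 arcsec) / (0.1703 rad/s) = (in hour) 3.884e-08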